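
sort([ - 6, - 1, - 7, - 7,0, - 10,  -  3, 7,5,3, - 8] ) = [-10, -8, - 7, - 7, - 6,-3,- 1,0, 3, 5,7 ]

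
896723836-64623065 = 832100771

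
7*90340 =632380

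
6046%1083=631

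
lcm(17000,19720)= 493000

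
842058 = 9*93562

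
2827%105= 97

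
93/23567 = 93/23567 = 0.00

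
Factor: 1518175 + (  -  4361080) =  - 3^1*5^1*13^1*61^1*239^1 = - 2842905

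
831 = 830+1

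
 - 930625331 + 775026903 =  - 155598428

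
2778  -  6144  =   - 3366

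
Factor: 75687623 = 11^1 * 6880693^1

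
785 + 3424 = 4209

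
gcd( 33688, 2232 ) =8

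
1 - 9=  - 8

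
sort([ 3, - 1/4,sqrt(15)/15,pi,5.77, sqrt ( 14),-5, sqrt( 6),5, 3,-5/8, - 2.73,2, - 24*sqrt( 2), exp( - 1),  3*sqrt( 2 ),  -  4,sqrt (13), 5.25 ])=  [ - 24 * sqrt( 2 ),- 5,  -  4, - 2.73,-5/8 , - 1/4,sqrt ( 15) /15, exp( - 1 ), 2 , sqrt(6 ),  3,  3,pi,  sqrt( 13 ),sqrt(14 ), 3*sqrt( 2 ) , 5,  5.25, 5.77] 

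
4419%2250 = 2169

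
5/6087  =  5/6087 = 0.00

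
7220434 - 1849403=5371031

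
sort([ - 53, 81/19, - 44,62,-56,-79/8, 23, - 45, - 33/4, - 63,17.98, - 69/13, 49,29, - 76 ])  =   [ - 76, - 63,- 56, - 53, - 45, - 44, -79/8, - 33/4, - 69/13,81/19,17.98, 23, 29 , 49,62] 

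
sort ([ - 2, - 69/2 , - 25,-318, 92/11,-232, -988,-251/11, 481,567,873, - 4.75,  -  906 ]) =[ - 988, - 906, - 318, - 232,-69/2, - 25, -251/11 , - 4.75, - 2,92/11,481,567, 873]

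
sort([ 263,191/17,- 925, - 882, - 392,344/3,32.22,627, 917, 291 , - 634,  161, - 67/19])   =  [ - 925 , - 882, - 634, - 392, - 67/19,191/17,32.22, 344/3 , 161,  263,  291,  627,917] 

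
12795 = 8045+4750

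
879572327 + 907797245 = 1787369572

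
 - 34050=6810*( - 5)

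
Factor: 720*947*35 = 2^4*3^2*5^2 *7^1*947^1 = 23864400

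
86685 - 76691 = 9994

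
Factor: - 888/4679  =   -2^3*3^1 * 37^1*4679^( - 1) 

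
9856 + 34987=44843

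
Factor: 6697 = 37^1*181^1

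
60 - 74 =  - 14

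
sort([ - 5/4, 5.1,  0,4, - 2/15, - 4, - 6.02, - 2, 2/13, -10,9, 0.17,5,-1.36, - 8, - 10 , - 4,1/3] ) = [ - 10,-10, - 8, - 6.02, - 4, - 4, - 2, - 1.36, - 5/4, - 2/15,0, 2/13, 0.17,1/3, 4, 5,5.1,9 ] 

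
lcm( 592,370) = 2960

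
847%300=247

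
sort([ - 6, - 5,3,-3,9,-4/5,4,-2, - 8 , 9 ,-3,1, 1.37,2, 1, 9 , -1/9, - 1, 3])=[ - 8, - 6, - 5, - 3,-3, - 2, - 1,-4/5,-1/9, 1, 1, 1.37, 2, 3,3 , 4 , 9, 9,9 ] 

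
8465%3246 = 1973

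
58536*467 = 27336312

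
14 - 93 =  - 79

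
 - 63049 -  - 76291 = 13242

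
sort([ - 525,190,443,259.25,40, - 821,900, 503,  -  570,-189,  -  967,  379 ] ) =[  -  967, - 821,-570, - 525, - 189,40,190,259.25,379,443,503,900 ]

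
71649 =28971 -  - 42678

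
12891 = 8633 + 4258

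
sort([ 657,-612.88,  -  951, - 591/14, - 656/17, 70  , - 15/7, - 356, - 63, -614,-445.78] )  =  [-951,-614, -612.88, -445.78,-356, - 63, -591/14,  -  656/17, - 15/7, 70, 657]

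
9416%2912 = 680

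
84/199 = 84/199 = 0.42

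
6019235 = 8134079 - 2114844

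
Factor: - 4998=-2^1*3^1 * 7^2*17^1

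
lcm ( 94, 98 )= 4606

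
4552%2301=2251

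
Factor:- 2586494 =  - 2^1*1293247^1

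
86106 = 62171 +23935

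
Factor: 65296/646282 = 2^3 *11^1*13^( - 1)*67^(-1) = 88/871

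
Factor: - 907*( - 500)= 453500= 2^2*5^3*907^1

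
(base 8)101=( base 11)5a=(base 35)1u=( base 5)230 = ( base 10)65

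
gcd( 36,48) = 12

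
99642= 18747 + 80895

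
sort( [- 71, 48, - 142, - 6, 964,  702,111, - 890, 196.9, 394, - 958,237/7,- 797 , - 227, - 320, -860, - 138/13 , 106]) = [ - 958, - 890, - 860,-797, -320,-227, - 142, - 71, - 138/13,- 6 , 237/7,48, 106,  111, 196.9, 394, 702, 964]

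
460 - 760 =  - 300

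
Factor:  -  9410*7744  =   - 2^7* 5^1 * 11^2*941^1=- 72871040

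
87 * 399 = 34713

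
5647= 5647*1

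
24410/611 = 39 +581/611 = 39.95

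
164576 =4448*37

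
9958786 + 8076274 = 18035060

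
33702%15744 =2214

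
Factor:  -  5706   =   - 2^1 * 3^2*317^1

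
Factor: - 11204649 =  - 3^4*17^1 * 79^1*103^1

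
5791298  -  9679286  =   -3887988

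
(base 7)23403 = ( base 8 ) 13616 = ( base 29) 74r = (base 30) 6L0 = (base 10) 6030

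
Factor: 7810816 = 2^8*13^1*2347^1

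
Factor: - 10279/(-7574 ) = 19/14 = 2^( - 1 )*7^( - 1 )*19^1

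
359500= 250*1438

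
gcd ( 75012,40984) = 188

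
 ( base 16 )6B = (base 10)107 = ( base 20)57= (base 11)98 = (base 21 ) 52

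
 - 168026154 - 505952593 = -673978747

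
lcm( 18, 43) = 774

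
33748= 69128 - 35380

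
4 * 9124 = 36496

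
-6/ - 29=6/29 = 0.21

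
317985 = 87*3655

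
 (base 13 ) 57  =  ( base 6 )200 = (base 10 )72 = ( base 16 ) 48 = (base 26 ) 2k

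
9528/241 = 9528/241  =  39.54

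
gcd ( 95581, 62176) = 1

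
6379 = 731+5648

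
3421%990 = 451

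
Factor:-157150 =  - 2^1*5^2*7^1*449^1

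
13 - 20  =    -  7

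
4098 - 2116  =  1982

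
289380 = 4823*60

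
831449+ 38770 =870219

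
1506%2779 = 1506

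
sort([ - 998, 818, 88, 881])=[ - 998 , 88, 818, 881 ]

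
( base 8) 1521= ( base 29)108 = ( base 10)849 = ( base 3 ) 1011110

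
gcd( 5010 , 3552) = 6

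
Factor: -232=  - 2^3 * 29^1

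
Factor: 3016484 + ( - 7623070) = - 4606586= - 2^1*2303293^1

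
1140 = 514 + 626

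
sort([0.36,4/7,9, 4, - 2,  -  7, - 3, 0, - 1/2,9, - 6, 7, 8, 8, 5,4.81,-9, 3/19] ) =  [ - 9, - 7,-6, - 3,-2, - 1/2, 0, 3/19  ,  0.36, 4/7, 4,4.81, 5, 7, 8, 8,  9, 9]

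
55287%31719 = 23568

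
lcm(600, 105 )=4200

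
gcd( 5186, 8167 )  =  1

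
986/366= 493/183 = 2.69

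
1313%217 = 11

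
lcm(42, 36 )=252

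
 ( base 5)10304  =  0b1011000000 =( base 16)2C0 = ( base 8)1300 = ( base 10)704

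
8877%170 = 37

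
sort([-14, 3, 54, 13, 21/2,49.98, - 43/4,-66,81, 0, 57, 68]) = [  -  66,-14, - 43/4,0, 3,21/2, 13, 49.98,  54,  57, 68, 81]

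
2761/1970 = 1 + 791/1970 = 1.40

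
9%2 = 1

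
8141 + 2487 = 10628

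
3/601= 3/601 =0.00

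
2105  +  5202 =7307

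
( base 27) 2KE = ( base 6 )13152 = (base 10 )2012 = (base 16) 7dc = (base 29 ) 2bb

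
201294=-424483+625777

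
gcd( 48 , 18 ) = 6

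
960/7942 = 480/3971 =0.12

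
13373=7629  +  5744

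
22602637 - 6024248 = 16578389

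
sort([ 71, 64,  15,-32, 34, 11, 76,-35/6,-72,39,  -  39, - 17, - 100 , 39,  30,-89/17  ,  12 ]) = [- 100, - 72,  -  39, - 32,  -  17, - 35/6, - 89/17 , 11, 12,15,30, 34, 39 , 39, 64, 71,76 ] 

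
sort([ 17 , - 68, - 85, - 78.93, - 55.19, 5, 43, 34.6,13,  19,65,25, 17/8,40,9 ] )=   [-85, - 78.93, - 68, - 55.19, 17/8, 5, 9, 13, 17,19,25, 34.6,40,43, 65]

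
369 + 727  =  1096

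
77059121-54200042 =22859079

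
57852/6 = 9642 = 9642.00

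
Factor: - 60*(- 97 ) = 2^2*3^1*5^1* 97^1 = 5820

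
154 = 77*2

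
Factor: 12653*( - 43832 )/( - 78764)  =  138651574/19691 = 2^1 * 7^(  -  1)*29^( - 1)*97^(- 1 )* 5479^1*12653^1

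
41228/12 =3435 + 2/3= 3435.67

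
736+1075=1811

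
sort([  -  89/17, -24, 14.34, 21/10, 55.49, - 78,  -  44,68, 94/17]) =[ - 78 , - 44, - 24, - 89/17,  21/10,94/17 , 14.34,55.49, 68 ] 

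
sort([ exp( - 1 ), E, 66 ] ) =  [exp(-1 ), E, 66 ] 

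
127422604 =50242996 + 77179608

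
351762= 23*15294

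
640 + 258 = 898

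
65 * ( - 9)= - 585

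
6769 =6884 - 115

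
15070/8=7535/4 = 1883.75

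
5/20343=5/20343 = 0.00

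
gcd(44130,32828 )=2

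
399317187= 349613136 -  - 49704051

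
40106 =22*1823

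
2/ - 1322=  - 1 + 660/661 = -0.00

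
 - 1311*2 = -2622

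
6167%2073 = 2021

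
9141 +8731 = 17872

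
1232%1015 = 217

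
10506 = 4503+6003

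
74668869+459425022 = 534093891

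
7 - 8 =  - 1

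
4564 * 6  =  27384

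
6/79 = 6/79 = 0.08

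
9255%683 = 376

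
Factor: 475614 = 2^1*3^2 * 26423^1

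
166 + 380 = 546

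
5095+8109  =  13204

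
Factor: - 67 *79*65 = - 344045= - 5^1*13^1 * 67^1*79^1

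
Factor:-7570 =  - 2^1 * 5^1*757^1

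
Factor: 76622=2^1*7^1*13^1*421^1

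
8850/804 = 11  +  1/134 = 11.01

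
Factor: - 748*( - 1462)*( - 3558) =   -  2^4*3^1 * 11^1*17^2 *43^1*593^1 = - 3890943408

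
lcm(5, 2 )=10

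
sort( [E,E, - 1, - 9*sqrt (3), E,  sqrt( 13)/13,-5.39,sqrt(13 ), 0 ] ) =[ - 9*sqrt( 3),-5.39, - 1 , 0, sqrt( 13) /13, E, E,E , sqrt(13) ] 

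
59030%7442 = 6936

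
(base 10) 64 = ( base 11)59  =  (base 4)1000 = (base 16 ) 40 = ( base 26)2c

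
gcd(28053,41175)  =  27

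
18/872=9/436=0.02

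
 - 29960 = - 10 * 2996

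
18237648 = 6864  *2657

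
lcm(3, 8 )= 24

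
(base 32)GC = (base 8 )1014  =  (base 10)524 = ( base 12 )378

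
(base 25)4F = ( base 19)61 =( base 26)4B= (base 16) 73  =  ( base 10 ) 115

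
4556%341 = 123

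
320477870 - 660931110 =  - 340453240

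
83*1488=123504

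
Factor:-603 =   -  3^2*67^1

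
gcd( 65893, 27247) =1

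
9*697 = 6273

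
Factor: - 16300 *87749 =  - 1430308700=- 2^2 * 5^2*47^1*163^1 *1867^1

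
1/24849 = 1/24849 = 0.00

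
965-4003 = - 3038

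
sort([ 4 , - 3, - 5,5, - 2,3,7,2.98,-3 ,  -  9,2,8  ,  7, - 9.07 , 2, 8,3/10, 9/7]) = [ - 9.07,-9,-5, - 3, - 3, - 2 , 3/10 , 9/7,2,2, 2.98, 3,4,5, 7,7,8, 8 ] 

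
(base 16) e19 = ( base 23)6il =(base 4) 320121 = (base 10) 3609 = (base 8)7031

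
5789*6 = 34734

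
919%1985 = 919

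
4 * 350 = 1400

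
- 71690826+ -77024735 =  - 148715561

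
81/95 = 81/95 = 0.85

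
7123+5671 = 12794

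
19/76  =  1/4 = 0.25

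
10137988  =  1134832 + 9003156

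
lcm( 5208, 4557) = 36456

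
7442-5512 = 1930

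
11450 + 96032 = 107482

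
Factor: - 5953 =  - 5953^1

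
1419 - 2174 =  - 755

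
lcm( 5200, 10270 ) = 410800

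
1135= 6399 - 5264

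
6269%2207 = 1855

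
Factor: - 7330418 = -2^1*1559^1*2351^1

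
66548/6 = 33274/3 = 11091.33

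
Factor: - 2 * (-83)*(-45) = -7470 = -2^1*3^2*5^1*83^1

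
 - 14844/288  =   -52+11/24 = -  51.54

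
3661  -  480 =3181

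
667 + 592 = 1259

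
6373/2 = 6373/2 =3186.50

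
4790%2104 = 582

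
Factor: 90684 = 2^2*3^2*11^1*229^1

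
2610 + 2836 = 5446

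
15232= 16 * 952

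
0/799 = 0 = 0.00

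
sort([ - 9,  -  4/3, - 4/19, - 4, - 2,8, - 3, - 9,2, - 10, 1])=[-10, - 9,- 9, - 4, - 3, - 2, - 4/3, - 4/19,1,2, 8 ] 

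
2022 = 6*337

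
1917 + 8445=10362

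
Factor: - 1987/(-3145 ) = 5^(- 1) * 17^( - 1) * 37^(-1) * 1987^1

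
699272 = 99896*7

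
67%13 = 2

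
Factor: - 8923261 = - 67^1*133183^1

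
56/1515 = 56/1515=0.04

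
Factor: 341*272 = 92752= 2^4 * 11^1*17^1*31^1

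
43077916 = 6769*6364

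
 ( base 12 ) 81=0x61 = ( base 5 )342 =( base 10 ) 97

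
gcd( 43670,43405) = 5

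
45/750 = 3/50= 0.06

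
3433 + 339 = 3772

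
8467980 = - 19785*( - 428 )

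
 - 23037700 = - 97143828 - -74106128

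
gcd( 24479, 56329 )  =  91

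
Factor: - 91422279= - 3^2*13^1*781387^1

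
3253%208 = 133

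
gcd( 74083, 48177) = 1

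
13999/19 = 13999/19 = 736.79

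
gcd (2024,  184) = 184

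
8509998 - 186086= 8323912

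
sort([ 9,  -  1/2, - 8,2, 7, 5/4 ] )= [ - 8  , - 1/2, 5/4, 2, 7,9 ] 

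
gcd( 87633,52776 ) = 9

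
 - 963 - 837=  - 1800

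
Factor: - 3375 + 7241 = 3866=2^1*1933^1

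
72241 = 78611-6370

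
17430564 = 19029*916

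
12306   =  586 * 21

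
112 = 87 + 25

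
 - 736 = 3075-3811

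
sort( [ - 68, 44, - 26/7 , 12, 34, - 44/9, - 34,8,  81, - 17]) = [ - 68, - 34,-17 , - 44/9, - 26/7,8,12, 34,44 , 81]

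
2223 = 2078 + 145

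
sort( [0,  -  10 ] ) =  [ - 10,  0 ] 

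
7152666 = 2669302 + 4483364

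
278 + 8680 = 8958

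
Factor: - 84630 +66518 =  - 18112 = - 2^6*283^1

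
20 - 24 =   -  4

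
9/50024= 9/50024 = 0.00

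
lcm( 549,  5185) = 46665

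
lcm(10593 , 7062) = 21186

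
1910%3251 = 1910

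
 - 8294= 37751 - 46045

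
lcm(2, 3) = 6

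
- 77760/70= - 7776/7 = - 1110.86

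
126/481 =126/481 = 0.26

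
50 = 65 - 15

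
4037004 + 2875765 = 6912769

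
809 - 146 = 663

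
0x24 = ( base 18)20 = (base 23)1d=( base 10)36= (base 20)1G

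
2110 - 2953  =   - 843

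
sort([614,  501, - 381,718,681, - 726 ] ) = [ - 726,-381,501,614, 681,718]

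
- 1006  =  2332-3338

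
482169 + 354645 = 836814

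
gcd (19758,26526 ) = 6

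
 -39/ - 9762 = 13/3254= 0.00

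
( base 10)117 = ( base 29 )41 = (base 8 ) 165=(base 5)432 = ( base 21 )5C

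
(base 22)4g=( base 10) 104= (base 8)150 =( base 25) 44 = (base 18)5e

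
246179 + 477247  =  723426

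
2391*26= 62166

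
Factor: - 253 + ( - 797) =-2^1*3^1*5^2*7^1 = - 1050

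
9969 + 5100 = 15069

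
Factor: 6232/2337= 2^3*3^(-1)= 8/3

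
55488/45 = 1233 + 1/15=1233.07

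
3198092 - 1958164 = 1239928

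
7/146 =7/146=0.05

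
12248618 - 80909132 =-68660514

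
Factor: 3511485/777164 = 2^( - 2 )* 3^3*5^1*19^1*37^2*97^( - 1)*2003^( - 1 ) 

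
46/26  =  23/13 = 1.77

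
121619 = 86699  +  34920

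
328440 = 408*805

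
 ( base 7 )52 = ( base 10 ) 37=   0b100101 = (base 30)17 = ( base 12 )31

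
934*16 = 14944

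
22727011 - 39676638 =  - 16949627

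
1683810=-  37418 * (  -  45) 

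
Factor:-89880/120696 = -5^1*7^1*47^( - 1) = -  35/47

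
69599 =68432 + 1167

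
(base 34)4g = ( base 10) 152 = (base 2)10011000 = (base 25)62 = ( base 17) 8g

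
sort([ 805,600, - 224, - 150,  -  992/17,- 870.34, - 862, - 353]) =[ - 870.34, - 862,-353, -224, - 150, - 992/17, 600, 805]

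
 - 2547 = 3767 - 6314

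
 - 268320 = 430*( - 624) 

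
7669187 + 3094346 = 10763533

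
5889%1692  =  813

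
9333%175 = 58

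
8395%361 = 92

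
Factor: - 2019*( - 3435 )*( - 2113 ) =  - 3^2*5^1*229^1*673^1*2113^1 = - 14654214945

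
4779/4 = 1194 + 3/4 = 1194.75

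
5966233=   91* 65563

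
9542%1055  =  47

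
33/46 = 33/46=0.72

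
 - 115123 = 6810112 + - 6925235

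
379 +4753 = 5132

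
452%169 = 114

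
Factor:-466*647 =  - 2^1*233^1*647^1  =  - 301502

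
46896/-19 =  - 2469 + 15/19=-  2468.21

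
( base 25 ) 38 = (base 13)65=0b1010011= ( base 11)76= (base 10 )83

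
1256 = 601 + 655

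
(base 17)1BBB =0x2062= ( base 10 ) 8290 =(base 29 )9OP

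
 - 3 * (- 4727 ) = 14181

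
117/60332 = 117/60332 =0.00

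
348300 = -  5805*(  -  60)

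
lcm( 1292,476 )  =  9044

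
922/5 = 922/5 = 184.40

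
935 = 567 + 368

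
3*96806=290418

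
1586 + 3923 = 5509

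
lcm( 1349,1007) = 71497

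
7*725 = 5075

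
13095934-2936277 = 10159657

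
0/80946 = 0=   0.00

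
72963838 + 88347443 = 161311281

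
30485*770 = 23473450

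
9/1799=9/1799 =0.01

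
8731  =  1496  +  7235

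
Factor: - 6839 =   -  7^1*977^1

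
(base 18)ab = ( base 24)7N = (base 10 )191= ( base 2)10111111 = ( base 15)CB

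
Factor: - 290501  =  -31^1*9371^1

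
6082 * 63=383166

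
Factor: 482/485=2^1*5^ ( - 1)*97^(  -  1)*241^1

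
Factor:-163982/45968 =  - 371/104=- 2^( - 3) *7^1*13^ ( - 1) * 53^1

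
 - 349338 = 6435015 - 6784353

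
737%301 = 135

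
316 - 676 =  - 360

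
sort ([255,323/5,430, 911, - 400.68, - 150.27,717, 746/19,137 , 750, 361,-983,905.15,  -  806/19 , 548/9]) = [ - 983, - 400.68, - 150.27,- 806/19,746/19,548/9,323/5,137 , 255,361 , 430, 717 , 750,905.15,911 ] 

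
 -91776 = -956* 96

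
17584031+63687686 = 81271717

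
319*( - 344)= - 109736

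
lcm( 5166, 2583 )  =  5166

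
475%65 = 20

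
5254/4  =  1313 + 1/2 = 1313.50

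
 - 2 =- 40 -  - 38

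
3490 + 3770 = 7260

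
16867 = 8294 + 8573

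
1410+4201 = 5611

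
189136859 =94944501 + 94192358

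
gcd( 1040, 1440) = 80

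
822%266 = 24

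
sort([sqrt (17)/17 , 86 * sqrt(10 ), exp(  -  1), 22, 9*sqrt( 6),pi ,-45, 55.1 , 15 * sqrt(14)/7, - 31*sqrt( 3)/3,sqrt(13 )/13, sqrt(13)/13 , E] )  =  [  -  45 , -31* sqrt (3)/3 , sqrt( 17) /17, sqrt(13)/13,sqrt( 13)/13,exp(- 1),  E,pi, 15*sqrt(14)/7,22,9 *sqrt(6),  55.1,86 *sqrt(10) ]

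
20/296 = 5/74  =  0.07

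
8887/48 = 185+7/48 = 185.15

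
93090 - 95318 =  - 2228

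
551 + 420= 971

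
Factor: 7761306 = 2^1*3^1*7^2  *26399^1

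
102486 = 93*1102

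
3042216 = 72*42253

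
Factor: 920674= 2^1*460337^1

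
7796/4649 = 7796/4649 = 1.68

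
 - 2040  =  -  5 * 408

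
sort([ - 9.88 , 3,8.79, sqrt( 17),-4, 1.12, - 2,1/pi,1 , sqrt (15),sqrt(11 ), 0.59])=[- 9.88,  -  4, - 2,1/pi,0.59, 1,1.12 , 3,sqrt( 11 ),sqrt(15 ),sqrt( 17 ), 8.79 ]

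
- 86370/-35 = 2467  +  5/7 = 2467.71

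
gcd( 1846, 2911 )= 71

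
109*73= 7957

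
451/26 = 451/26 = 17.35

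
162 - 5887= - 5725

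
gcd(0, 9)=9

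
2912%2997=2912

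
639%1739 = 639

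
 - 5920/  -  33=179 + 13/33 = 179.39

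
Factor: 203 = 7^1*29^1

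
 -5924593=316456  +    -  6241049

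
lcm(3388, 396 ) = 30492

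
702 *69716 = 48940632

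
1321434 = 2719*486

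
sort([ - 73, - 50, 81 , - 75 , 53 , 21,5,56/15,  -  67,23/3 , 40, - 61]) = [ - 75, - 73, - 67, - 61,  -  50,56/15  ,  5,23/3,21, 40 , 53, 81 ]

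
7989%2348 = 945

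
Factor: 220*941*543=112411860 = 2^2*3^1*5^1 * 11^1*181^1 * 941^1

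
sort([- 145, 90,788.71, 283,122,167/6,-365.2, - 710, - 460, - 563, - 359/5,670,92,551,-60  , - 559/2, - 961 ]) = [ - 961 , - 710, - 563, - 460,  -  365.2, - 559/2, - 145, - 359/5, - 60,167/6 , 90,92,122,283 , 551,670 , 788.71 ] 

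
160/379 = 160/379 = 0.42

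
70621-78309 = -7688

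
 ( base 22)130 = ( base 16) 226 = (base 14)2b4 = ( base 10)550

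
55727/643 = 55727/643 = 86.67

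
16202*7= 113414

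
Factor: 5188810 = 2^1*5^1*11^1*43^1*1097^1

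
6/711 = 2/237=0.01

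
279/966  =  93/322 = 0.29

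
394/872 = 197/436 = 0.45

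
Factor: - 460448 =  -2^5*14389^1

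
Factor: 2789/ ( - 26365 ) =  - 5^ ( - 1)* 2789^1*5273^( - 1) 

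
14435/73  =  14435/73 = 197.74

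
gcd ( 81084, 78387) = 87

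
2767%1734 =1033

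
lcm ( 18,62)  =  558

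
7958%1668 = 1286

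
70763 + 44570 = 115333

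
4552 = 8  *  569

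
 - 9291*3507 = -32583537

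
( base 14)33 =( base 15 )30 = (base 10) 45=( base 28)1H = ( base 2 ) 101101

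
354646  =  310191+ 44455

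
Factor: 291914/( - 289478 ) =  - 719/713 = -23^ ( - 1)*31^(-1)*719^1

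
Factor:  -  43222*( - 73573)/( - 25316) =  - 1589986103/12658=- 2^( - 1)*29^1*43^1*59^1*6329^ ( - 1)*21611^1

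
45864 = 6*7644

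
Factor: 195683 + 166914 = 362597 = 71^1*5107^1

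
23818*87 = 2072166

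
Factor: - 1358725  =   - 5^2*17^1*23^1*139^1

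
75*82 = 6150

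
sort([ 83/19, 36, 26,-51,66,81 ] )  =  [ - 51,83/19, 26,36, 66, 81 ]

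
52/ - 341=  -52/341 = - 0.15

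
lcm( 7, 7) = 7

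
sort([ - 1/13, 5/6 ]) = [ - 1/13, 5/6]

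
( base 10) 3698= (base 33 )3d2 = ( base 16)e72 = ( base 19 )a4c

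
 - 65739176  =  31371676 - 97110852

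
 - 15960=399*( - 40 )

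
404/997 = 404/997 = 0.41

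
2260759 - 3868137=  -1607378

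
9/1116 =1/124 = 0.01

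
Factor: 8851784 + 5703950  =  14555734 = 2^1*23^1 *316429^1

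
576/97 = 576/97 = 5.94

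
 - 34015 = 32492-66507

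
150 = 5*30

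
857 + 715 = 1572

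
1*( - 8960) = -8960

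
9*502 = 4518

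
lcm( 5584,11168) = 11168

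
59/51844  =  59/51844 = 0.00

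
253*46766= 11831798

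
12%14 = 12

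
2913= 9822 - 6909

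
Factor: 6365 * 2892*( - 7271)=-133841514180= -2^2*3^1*5^1*11^1*19^1*67^1*241^1*661^1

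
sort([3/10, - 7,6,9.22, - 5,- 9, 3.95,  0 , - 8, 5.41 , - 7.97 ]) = [ - 9 , - 8, - 7.97, - 7, - 5, 0,3/10, 3.95, 5.41,6, 9.22 ]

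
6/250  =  3/125 = 0.02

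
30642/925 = 30642/925 = 33.13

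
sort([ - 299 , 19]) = [ - 299,19]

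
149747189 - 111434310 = 38312879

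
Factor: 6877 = 13^1*  23^2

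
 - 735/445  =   - 2 + 31/89 = - 1.65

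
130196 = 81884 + 48312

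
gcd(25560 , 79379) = 1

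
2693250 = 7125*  378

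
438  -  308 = 130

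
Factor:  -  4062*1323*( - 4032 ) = 21668072832 = 2^7*3^6*7^3*677^1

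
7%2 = 1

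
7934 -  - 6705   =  14639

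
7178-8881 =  - 1703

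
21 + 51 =72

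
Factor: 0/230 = 0 = 0^1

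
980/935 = 1  +  9/187 = 1.05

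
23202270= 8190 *2833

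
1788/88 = 20+ 7/22= 20.32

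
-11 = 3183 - 3194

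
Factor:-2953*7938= - 23440914 = - 2^1*3^4*  7^2*2953^1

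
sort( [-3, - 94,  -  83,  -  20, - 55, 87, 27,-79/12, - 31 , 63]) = [-94,-83, - 55 , - 31,-20,  -  79/12, - 3,  27, 63 , 87 ]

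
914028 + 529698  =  1443726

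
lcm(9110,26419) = 264190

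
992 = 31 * 32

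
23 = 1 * 23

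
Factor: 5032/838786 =2^2*13^( - 1 )*17^1*37^1*32261^(-1) = 2516/419393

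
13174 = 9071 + 4103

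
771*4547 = 3505737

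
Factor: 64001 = 7^1 *41^1 *223^1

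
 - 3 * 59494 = -178482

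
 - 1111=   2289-3400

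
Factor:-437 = -19^1*23^1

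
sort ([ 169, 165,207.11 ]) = [ 165,169,  207.11 ] 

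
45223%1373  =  1287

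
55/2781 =55/2781 = 0.02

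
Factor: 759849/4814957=3^1*7^(-1)*17^1*29^( - 1 )*47^1 * 317^1*23719^( - 1 )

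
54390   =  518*105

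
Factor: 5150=2^1*5^2 * 103^1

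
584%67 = 48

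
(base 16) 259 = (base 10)601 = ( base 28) ld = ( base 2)1001011001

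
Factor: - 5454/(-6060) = 2^(-1 ) * 3^2*5^ ( - 1 ) = 9/10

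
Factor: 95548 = 2^2*23887^1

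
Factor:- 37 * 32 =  - 2^5*37^1 = - 1184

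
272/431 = 272/431 = 0.63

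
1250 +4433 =5683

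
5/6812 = 5/6812 = 0.00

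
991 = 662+329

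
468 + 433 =901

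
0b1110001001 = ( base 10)905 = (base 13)548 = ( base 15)405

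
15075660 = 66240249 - 51164589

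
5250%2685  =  2565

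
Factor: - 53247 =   -  3^1*17749^1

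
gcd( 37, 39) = 1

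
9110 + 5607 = 14717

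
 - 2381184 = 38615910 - 40997094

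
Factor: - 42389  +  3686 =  - 3^1*7^1*19^1*97^1 = - 38703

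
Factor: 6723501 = 3^1*2241167^1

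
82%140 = 82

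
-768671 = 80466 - 849137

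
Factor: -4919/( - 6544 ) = 2^( - 4)*409^( - 1)*4919^1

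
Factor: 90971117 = 6317^1*14401^1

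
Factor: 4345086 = 2^1*3^1*181^1*4001^1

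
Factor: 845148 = 2^2*3^1* 70429^1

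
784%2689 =784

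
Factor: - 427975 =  - 5^2*17^1 * 19^1 *53^1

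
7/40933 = 7/40933= 0.00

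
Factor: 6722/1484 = 2^( - 1 )*7^ ( - 1) *53^( - 1) * 3361^1 = 3361/742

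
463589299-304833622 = 158755677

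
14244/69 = 206 +10/23 = 206.43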